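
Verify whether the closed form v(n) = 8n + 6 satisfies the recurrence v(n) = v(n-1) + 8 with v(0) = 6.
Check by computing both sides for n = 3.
From the recurrence with v(0) = 6:
  v(0) = 6, v(1) = 14, v(2) = 22, v(3) = 30
  so the recurrence gives v(3) = 30.
From the proposed closed form v(n) = 8n + 6:
  v(3) = 30.
Both sides give 30 at n = 3, and the initial condition(s) match, so the closed form is consistent.

Yes, the closed form is correct.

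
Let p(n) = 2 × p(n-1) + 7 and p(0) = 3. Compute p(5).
Computing step by step:
p(0) = 3
p(1) = 2 × 3 + 7 = 13
p(2) = 2 × 13 + 7 = 33
p(3) = 2 × 33 + 7 = 73
p(4) = 2 × 73 + 7 = 153
p(5) = 2 × 153 + 7 = 313

313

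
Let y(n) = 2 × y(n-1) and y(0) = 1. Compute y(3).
Computing step by step:
y(0) = 1
y(1) = 2 × 1 = 2
y(2) = 2 × 2 = 4
y(3) = 2 × 4 = 8

8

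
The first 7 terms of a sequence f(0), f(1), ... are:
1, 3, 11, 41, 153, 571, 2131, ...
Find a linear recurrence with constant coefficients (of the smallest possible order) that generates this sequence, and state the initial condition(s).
Look for the lowest-order linear relation among consecutive terms.
Observation: f(n) - 4·f(n-1) - (-1)·f(n-2) = 0 holds for the shown terms, and no order-1 relation f(n) = α·f(n-1) + β fits.
Check at n=3: 4·11 + (-1)·3 = 41. ✓

f(n) = 4f(n-1) - f(n-2), f(0) = 1, f(1) = 3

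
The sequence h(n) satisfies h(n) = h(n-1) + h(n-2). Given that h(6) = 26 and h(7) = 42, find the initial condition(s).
Work backwards using h(k) = h(k+2) - h(k+1):
h(5) = h(7) - h(6) = 42 - 26 = 16
h(4) = h(6) - h(5) = 26 - 16 = 10
h(3) = h(5) - h(4) = 16 - 10 = 6
h(2) = h(4) - h(3) = 10 - 6 = 4
h(1) = h(3) - h(2) = 6 - 4 = 2
h(0) = h(2) - h(1) = 4 - 2 = 2

h(0) = 2, h(1) = 2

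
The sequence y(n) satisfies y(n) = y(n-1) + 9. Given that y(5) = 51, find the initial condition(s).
y(5) = y(0) + 5·9, so y(0) = 51 - 45 = 6.

y(0) = 6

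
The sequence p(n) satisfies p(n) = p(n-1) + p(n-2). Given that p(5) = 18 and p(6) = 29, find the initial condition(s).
Work backwards using p(k) = p(k+2) - p(k+1):
p(4) = p(6) - p(5) = 29 - 18 = 11
p(3) = p(5) - p(4) = 18 - 11 = 7
p(2) = p(4) - p(3) = 11 - 7 = 4
p(1) = p(3) - p(2) = 7 - 4 = 3
p(0) = p(2) - p(1) = 4 - 3 = 1

p(0) = 1, p(1) = 3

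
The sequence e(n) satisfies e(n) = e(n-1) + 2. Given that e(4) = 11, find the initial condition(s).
e(4) = e(0) + 4·2, so e(0) = 11 - 8 = 3.

e(0) = 3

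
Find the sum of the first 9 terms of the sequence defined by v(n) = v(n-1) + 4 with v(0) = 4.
Computing the sequence terms: 4, 8, 12, 16, 20, 24, 28, 32, 36
Adding these values together:

180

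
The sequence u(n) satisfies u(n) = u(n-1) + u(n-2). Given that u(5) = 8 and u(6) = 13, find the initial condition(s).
Work backwards using u(k) = u(k+2) - u(k+1):
u(4) = u(6) - u(5) = 13 - 8 = 5
u(3) = u(5) - u(4) = 8 - 5 = 3
u(2) = u(4) - u(3) = 5 - 3 = 2
u(1) = u(3) - u(2) = 3 - 2 = 1
u(0) = u(2) - u(1) = 2 - 1 = 1

u(0) = 1, u(1) = 1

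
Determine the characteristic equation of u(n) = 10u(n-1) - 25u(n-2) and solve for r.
Substitute u(n) = rⁿ and divide through by rⁿ⁻²: r² - 10r + 25 = 0
Factor: (r - 5)² = 0, so r = 5 (double root).
General solution: u(n) = (A + Bn)·5ⁿ

Characteristic: r² - 10r + 25 = 0, Roots: r = 5 (double root)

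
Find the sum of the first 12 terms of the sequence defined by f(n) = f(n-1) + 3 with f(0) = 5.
Computing the sequence terms: 5, 8, 11, 14, 17, 20, 23, 26, 29, 32, 35, 38
Adding these values together:

258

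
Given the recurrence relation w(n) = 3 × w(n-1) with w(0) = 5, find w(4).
Computing step by step:
w(0) = 5
w(1) = 3 × 5 = 15
w(2) = 3 × 15 = 45
w(3) = 3 × 45 = 135
w(4) = 3 × 135 = 405

405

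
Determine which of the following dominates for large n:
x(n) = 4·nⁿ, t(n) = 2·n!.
Comparing growth rates:
Growth-rate hierarchy: log n ≺ any polynomial ≺ any exponential cⁿ (c>1) ≺ n! ≺ nⁿ.
super-exponential nⁿ dominates factorial asymptotically.

x(n) grows faster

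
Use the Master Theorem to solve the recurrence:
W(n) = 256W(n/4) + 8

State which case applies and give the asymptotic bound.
Master Theorem template: W(n) = a·W(n/b) + f(n).
Here: a=256, b=4, f(n)=8
Compute log_b(a) = log_4(256) = 4.
f(n) = 8 = O(n^(4-ε)) with ε = 4. Case 1: W(n) = Θ(n^log_b(a)) = Θ(n^4).

Case 1: W(n) = Θ(n^4)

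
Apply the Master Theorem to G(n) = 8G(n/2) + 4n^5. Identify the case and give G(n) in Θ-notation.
Master Theorem template: G(n) = a·G(n/b) + f(n).
Here: a=8, b=2, f(n)=4n^5
Compute log_b(a) = log_2(8) = 3.
f(n) = 4n^5 = Ω(n^(3+ε)) with ε = 2, and the regularity condition holds (a·f(n/b) = (a/b^5)·f(n) with a/b^5 = 2^-2 < 1). Case 3: G(n) = Θ(f(n)) = Θ(n^5).

Case 3: G(n) = Θ(n^5)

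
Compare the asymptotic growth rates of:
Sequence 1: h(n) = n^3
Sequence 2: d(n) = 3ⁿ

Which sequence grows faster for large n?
Comparing growth rates:
Growth-rate hierarchy: log n ≺ any polynomial ≺ any exponential cⁿ (c>1) ≺ n! ≺ nⁿ.
exponential base 3 dominates polynomial degree 3 asymptotically.

d(n) grows faster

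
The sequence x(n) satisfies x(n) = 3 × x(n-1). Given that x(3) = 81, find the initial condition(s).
In general x(n) = 3ⁿ · x(0). At n = 3: x(0) = x(3) / 3^3 = 81 / 27 = 3.

x(0) = 3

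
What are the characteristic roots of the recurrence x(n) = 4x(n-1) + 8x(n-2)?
Substitute x(n) = rⁿ and divide through by rⁿ⁻²: r² - 4r - 8 = 0
Discriminant: 4² + 4·8 = 48, not a perfect square, so by the quadratic formula r = (4 ± √48)/2.
General solution: x(n) = A·r₁ⁿ + B·r₂ⁿ where r₁,r₂ = (4 ± √48)/2

Characteristic: r² - 4r - 8 = 0, Roots: r = (4 ± √48)/2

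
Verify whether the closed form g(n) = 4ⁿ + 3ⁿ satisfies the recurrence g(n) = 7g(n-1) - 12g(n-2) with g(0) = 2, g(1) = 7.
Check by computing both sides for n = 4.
From the recurrence with g(0) = 2, g(1) = 7:
  g(0) = 2, g(1) = 7, g(2) = 25, g(3) = 91, g(4) = 337
  so the recurrence gives g(4) = 337.
From the proposed closed form g(n) = 4ⁿ + 3ⁿ:
  g(4) = 337.
Both sides give 337 at n = 4, and the initial condition(s) match, so the closed form is consistent.

Yes, the closed form is correct.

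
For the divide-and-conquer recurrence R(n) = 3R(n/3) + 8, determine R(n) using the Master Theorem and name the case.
Master Theorem template: R(n) = a·R(n/b) + f(n).
Here: a=3, b=3, f(n)=8
Compute log_b(a) = log_3(3) = 1.
f(n) = 8 = O(n^(1-ε)) with ε = 1. Case 1: R(n) = Θ(n^log_b(a)) = Θ(n).

Case 1: R(n) = Θ(n)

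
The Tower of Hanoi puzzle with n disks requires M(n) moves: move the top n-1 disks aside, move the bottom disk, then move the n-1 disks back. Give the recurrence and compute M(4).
Moving n disks = move the top n-1 disks aside (M(n-1) moves) + move the largest disk (1 move) + move the n-1 disks back on top (M(n-1) moves), so M(n) = 2M(n-1) + 1, with M(1) = 1 (a single disk takes one move).
First terms: 1, 3, 7, 15, … — each is one less than a power of 2. Indeed M(n) + 1 = 2(M(n-1) + 1) with M(1) + 1 = 2, so M(n) + 1 = 2ⁿ and M(n) = 2ⁿ - 1.
Hence M(4) = 2^4 - 1 = 16 - 1 = 15.

M(n) = 2M(n-1) + 1, M(1) = 1; M(4) = 15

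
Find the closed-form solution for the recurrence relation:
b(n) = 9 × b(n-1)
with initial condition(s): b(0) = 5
Recurrence: b(n) = 9 × b(n-1), initial: b(0) = 5.
Each term is 9 times the previous, so this is geometric with ratio 9. After n steps: b(n) = b(0)·9ⁿ = 5·9ⁿ.

b(n) = 5·9ⁿ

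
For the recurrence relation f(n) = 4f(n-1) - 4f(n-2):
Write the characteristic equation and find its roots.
Substitute f(n) = rⁿ and divide through by rⁿ⁻²: r² - 4r + 4 = 0
Factor: (r - 2)² = 0, so r = 2 (double root).
General solution: f(n) = (A + Bn)·2ⁿ

Characteristic: r² - 4r + 4 = 0, Roots: r = 2 (double root)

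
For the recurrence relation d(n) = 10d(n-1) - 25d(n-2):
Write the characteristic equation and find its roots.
Substitute d(n) = rⁿ and divide through by rⁿ⁻²: r² - 10r + 25 = 0
Factor: (r - 5)² = 0, so r = 5 (double root).
General solution: d(n) = (A + Bn)·5ⁿ

Characteristic: r² - 10r + 25 = 0, Roots: r = 5 (double root)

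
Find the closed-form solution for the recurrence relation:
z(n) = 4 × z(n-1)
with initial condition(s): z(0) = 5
Recurrence: z(n) = 4 × z(n-1), initial: z(0) = 5.
Each term is 4 times the previous, so this is geometric with ratio 4. After n steps: z(n) = z(0)·4ⁿ = 5·4ⁿ.

z(n) = 5·4ⁿ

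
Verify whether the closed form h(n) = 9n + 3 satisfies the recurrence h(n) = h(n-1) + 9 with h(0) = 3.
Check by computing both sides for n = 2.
From the recurrence with h(0) = 3:
  h(0) = 3, h(1) = 12, h(2) = 21
  so the recurrence gives h(2) = 21.
From the proposed closed form h(n) = 9n + 3:
  h(2) = 21.
Both sides give 21 at n = 2, and the initial condition(s) match, so the closed form is consistent.

Yes, the closed form is correct.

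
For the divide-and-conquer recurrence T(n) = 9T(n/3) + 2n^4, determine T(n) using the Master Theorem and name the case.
Master Theorem template: T(n) = a·T(n/b) + f(n).
Here: a=9, b=3, f(n)=2n^4
Compute log_b(a) = log_3(9) = 2.
f(n) = 2n^4 = Ω(n^(2+ε)) with ε = 2, and the regularity condition holds (a·f(n/b) = (a/b^4)·f(n) with a/b^4 = 3^-2 < 1). Case 3: T(n) = Θ(f(n)) = Θ(n^4).

Case 3: T(n) = Θ(n^4)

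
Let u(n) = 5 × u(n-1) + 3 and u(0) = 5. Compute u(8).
Computing step by step:
u(0) = 5
u(1) = 5 × 5 + 3 = 28
u(2) = 5 × 28 + 3 = 143
u(3) = 5 × 143 + 3 = 718
u(4) = 5 × 718 + 3 = 3593
u(5) = 5 × 3593 + 3 = 17968
u(6) = 5 × 17968 + 3 = 89843
u(7) = 5 × 89843 + 3 = 449218
u(8) = 5 × 449218 + 3 = 2246093

2246093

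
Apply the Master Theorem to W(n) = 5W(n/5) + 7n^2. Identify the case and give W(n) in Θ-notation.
Master Theorem template: W(n) = a·W(n/b) + f(n).
Here: a=5, b=5, f(n)=7n^2
Compute log_b(a) = log_5(5) = 1.
f(n) = 7n^2 = Ω(n^(1+ε)) with ε = 1, and the regularity condition holds (a·f(n/b) = (a/b^2)·f(n) with a/b^2 = 5^-1 < 1). Case 3: W(n) = Θ(f(n)) = Θ(n^2).

Case 3: W(n) = Θ(n^2)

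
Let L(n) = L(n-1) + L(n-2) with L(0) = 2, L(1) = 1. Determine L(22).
Computing the sequence terms:
2, 1, 3, 4, 7, 11, 18, 29, 47, 76, 123, 199, 322, 521, 843, 1364, 2207, 3571, 5778, 9349, 15127, 24476, 39603

39603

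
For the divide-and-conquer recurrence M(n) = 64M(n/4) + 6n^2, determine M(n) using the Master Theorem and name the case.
Master Theorem template: M(n) = a·M(n/b) + f(n).
Here: a=64, b=4, f(n)=6n^2
Compute log_b(a) = log_4(64) = 3.
f(n) = 6n^2 = O(n^(3-ε)) with ε = 1. Case 1: M(n) = Θ(n^log_b(a)) = Θ(n^3).

Case 1: M(n) = Θ(n^3)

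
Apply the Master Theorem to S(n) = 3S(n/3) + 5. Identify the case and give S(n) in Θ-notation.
Master Theorem template: S(n) = a·S(n/b) + f(n).
Here: a=3, b=3, f(n)=5
Compute log_b(a) = log_3(3) = 1.
f(n) = 5 = O(n^(1-ε)) with ε = 1. Case 1: S(n) = Θ(n^log_b(a)) = Θ(n).

Case 1: S(n) = Θ(n)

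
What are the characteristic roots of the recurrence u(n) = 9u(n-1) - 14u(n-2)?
Substitute u(n) = rⁿ and divide through by rⁿ⁻²: r² - 9r + 14 = 0
Factor: (r - 2)(r - 7) = 0, so r = 2, 7.
General solution: u(n) = A·2ⁿ + B·7ⁿ

Characteristic: r² - 9r + 14 = 0, Roots: r = 2, 7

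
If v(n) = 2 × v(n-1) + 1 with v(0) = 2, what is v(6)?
Computing step by step:
v(0) = 2
v(1) = 2 × 2 + 1 = 5
v(2) = 2 × 5 + 1 = 11
v(3) = 2 × 11 + 1 = 23
v(4) = 2 × 23 + 1 = 47
v(5) = 2 × 47 + 1 = 95
v(6) = 2 × 95 + 1 = 191

191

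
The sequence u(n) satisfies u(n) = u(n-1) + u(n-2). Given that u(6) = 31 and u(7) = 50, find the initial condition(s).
Work backwards using u(k) = u(k+2) - u(k+1):
u(5) = u(7) - u(6) = 50 - 31 = 19
u(4) = u(6) - u(5) = 31 - 19 = 12
u(3) = u(5) - u(4) = 19 - 12 = 7
u(2) = u(4) - u(3) = 12 - 7 = 5
u(1) = u(3) - u(2) = 7 - 5 = 2
u(0) = u(2) - u(1) = 5 - 2 = 3

u(0) = 3, u(1) = 2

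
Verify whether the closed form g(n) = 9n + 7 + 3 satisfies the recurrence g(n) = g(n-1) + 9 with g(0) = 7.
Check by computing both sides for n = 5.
From the recurrence with g(0) = 7:
  g(0) = 7, g(1) = 16, g(2) = 25, g(3) = 34, g(4) = 43, g(5) = 52
  so the recurrence gives g(5) = 52.
From the proposed closed form g(n) = 9n + 7 + 3:
  g(5) = 55.
The recurrence gives 52 but the closed form gives 55, so the closed form does not satisfy the recurrence.

No, the closed form is incorrect.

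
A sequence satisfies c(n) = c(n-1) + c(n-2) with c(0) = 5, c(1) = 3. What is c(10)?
Computing the sequence terms:
5, 3, 8, 11, 19, 30, 49, 79, 128, 207, 335

335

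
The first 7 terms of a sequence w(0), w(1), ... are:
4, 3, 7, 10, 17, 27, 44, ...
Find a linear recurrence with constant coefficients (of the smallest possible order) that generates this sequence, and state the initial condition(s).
Look for the lowest-order linear relation among consecutive terms.
Observation: w(n) - 1·w(n-1) - (1)·w(n-2) = 0 holds for the shown terms, and no order-1 relation w(n) = α·w(n-1) + β fits.
Check at n=3: 1·7 + (1)·3 = 10. ✓

w(n) = w(n-1) + w(n-2), w(0) = 4, w(1) = 3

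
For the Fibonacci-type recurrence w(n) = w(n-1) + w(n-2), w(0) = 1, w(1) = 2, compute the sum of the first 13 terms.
Computing the sequence terms: 1, 2, 3, 5, 8, 13, 21, 34, 55, 89, 144, 233, 377
Adding these values together:

985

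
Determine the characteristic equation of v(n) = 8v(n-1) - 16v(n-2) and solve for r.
Substitute v(n) = rⁿ and divide through by rⁿ⁻²: r² - 8r + 16 = 0
Factor: (r - 4)² = 0, so r = 4 (double root).
General solution: v(n) = (A + Bn)·4ⁿ

Characteristic: r² - 8r + 16 = 0, Roots: r = 4 (double root)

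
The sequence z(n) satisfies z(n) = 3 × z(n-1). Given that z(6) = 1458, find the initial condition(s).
In general z(n) = 3ⁿ · z(0). At n = 6: z(0) = z(6) / 3^6 = 1458 / 729 = 2.

z(0) = 2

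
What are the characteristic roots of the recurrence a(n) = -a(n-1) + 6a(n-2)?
Substitute a(n) = rⁿ and divide through by rⁿ⁻²: r² + r - 6 = 0
Factor: (r + 3)(r - 2) = 0, so r = -3, 2.
General solution: a(n) = A·(-3)ⁿ + B·2ⁿ

Characteristic: r² + r - 6 = 0, Roots: r = -3, 2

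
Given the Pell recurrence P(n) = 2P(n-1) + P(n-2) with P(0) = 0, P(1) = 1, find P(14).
Computing the sequence terms:
0, 1, 2, 5, 12, 29, 70, 169, 408, 985, 2378, 5741, 13860, 33461, 80782

80782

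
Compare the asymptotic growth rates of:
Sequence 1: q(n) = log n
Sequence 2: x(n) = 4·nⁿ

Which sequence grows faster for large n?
Comparing growth rates:
Growth-rate hierarchy: log n ≺ any polynomial ≺ any exponential cⁿ (c>1) ≺ n! ≺ nⁿ.
super-exponential nⁿ dominates logarithmic asymptotically.

x(n) grows faster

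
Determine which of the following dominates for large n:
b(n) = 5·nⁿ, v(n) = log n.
Comparing growth rates:
Growth-rate hierarchy: log n ≺ any polynomial ≺ any exponential cⁿ (c>1) ≺ n! ≺ nⁿ.
super-exponential nⁿ dominates logarithmic asymptotically.

b(n) grows faster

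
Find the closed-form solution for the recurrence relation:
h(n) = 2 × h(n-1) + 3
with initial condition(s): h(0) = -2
Recurrence: h(n) = 2 × h(n-1) + 3, initial: h(0) = -2.
Try h(n) = A·2ⁿ + C. Substituting: A·2ⁿ + C = 2(A·2ⁿ⁻¹ + C) + 3 = A·2ⁿ + 2C + 3, so C = 2C + 3, giving C = -3. Then h(0) = A - 3 = -2 gives A = 1.

h(n) = 2ⁿ - 3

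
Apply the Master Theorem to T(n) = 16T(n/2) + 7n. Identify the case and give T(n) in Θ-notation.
Master Theorem template: T(n) = a·T(n/b) + f(n).
Here: a=16, b=2, f(n)=7n
Compute log_b(a) = log_2(16) = 4.
f(n) = 7n = O(n^(4-ε)) with ε = 3. Case 1: T(n) = Θ(n^log_b(a)) = Θ(n^4).

Case 1: T(n) = Θ(n^4)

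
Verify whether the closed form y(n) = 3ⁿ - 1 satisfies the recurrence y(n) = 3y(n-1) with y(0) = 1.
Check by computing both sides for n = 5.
From the recurrence with y(0) = 1:
  y(0) = 1, y(1) = 3, y(2) = 9, y(3) = 27, y(4) = 81, y(5) = 243
  so the recurrence gives y(5) = 243.
From the proposed closed form y(n) = 3ⁿ - 1:
  y(5) = 242.
The recurrence gives 243 but the closed form gives 242, so the closed form does not satisfy the recurrence.

No, the closed form is incorrect.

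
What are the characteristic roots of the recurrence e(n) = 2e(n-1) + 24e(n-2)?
Substitute e(n) = rⁿ and divide through by rⁿ⁻²: r² - 2r - 24 = 0
Factor: (r + 4)(r - 6) = 0, so r = -4, 6.
General solution: e(n) = A·(-4)ⁿ + B·6ⁿ

Characteristic: r² - 2r - 24 = 0, Roots: r = -4, 6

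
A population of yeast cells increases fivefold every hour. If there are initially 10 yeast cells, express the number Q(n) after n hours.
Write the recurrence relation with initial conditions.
Each hour multiplies the count by 5, so the count after n hours depends only on the count after n-1 hours: Q(n) = 5 × Q(n-1). The starting count gives Q(0) = 10.
Unrolling n times gives the closed form Q(n) = 10 × 5ⁿ.

Q(n) = 5 × Q(n-1), Q(0) = 10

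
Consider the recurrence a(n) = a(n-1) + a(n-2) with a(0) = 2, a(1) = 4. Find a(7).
Computing the sequence terms:
2, 4, 6, 10, 16, 26, 42, 68

68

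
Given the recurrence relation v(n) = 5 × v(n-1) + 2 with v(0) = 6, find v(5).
Computing step by step:
v(0) = 6
v(1) = 5 × 6 + 2 = 32
v(2) = 5 × 32 + 2 = 162
v(3) = 5 × 162 + 2 = 812
v(4) = 5 × 812 + 2 = 4062
v(5) = 5 × 4062 + 2 = 20312

20312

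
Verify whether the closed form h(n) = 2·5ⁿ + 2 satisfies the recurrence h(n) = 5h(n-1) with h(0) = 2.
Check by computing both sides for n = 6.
From the recurrence with h(0) = 2:
  h(0) = 2, h(1) = 10, h(2) = 50, h(3) = 250, h(4) = 1250, h(5) = 6250, h(6) = 31250
  so the recurrence gives h(6) = 31250.
From the proposed closed form h(n) = 2·5ⁿ + 2:
  h(6) = 31252.
The recurrence gives 31250 but the closed form gives 31252, so the closed form does not satisfy the recurrence.

No, the closed form is incorrect.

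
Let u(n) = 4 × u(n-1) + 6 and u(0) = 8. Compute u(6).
Computing step by step:
u(0) = 8
u(1) = 4 × 8 + 6 = 38
u(2) = 4 × 38 + 6 = 158
u(3) = 4 × 158 + 6 = 638
u(4) = 4 × 638 + 6 = 2558
u(5) = 4 × 2558 + 6 = 10238
u(6) = 4 × 10238 + 6 = 40958

40958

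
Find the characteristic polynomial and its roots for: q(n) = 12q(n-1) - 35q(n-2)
Substitute q(n) = rⁿ and divide through by rⁿ⁻²: r² - 12r + 35 = 0
Factor: (r - 7)(r - 5) = 0, so r = 7, 5.
General solution: q(n) = A·7ⁿ + B·5ⁿ

Characteristic: r² - 12r + 35 = 0, Roots: r = 7, 5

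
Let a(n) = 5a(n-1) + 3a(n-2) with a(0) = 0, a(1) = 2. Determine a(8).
Computing the sequence terms:
0, 2, 10, 56, 310, 1718, 9520, 52754, 292330

292330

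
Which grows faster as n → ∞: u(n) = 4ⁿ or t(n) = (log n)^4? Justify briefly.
Comparing growth rates:
Growth-rate hierarchy: log n ≺ any polynomial ≺ any exponential cⁿ (c>1) ≺ n! ≺ nⁿ.
exponential base 4 dominates polylogarithmic (log n)^4 asymptotically.

u(n) grows faster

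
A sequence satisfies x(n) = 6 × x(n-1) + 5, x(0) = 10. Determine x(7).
Computing step by step:
x(0) = 10
x(1) = 6 × 10 + 5 = 65
x(2) = 6 × 65 + 5 = 395
x(3) = 6 × 395 + 5 = 2375
x(4) = 6 × 2375 + 5 = 14255
x(5) = 6 × 14255 + 5 = 85535
x(6) = 6 × 85535 + 5 = 513215
x(7) = 6 × 513215 + 5 = 3079295

3079295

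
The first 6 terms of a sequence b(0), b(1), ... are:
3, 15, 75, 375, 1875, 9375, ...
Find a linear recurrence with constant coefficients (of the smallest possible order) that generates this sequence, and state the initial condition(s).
Look for the lowest-order linear relation among consecutive terms.
Observation: each term is 5× the previous.
Check at n=2: 5·15 = 75. ✓

b(n) = 5 × b(n-1), b(0) = 3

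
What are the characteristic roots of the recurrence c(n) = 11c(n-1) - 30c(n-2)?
Substitute c(n) = rⁿ and divide through by rⁿ⁻²: r² - 11r + 30 = 0
Factor: (r - 5)(r - 6) = 0, so r = 5, 6.
General solution: c(n) = A·5ⁿ + B·6ⁿ

Characteristic: r² - 11r + 30 = 0, Roots: r = 5, 6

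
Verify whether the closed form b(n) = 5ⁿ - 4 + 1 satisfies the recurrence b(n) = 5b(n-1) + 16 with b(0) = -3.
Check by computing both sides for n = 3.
From the recurrence with b(0) = -3:
  b(0) = -3, b(1) = 1, b(2) = 21, b(3) = 121
  so the recurrence gives b(3) = 121.
From the proposed closed form b(n) = 5ⁿ - 4 + 1:
  b(3) = 122.
The recurrence gives 121 but the closed form gives 122, so the closed form does not satisfy the recurrence.

No, the closed form is incorrect.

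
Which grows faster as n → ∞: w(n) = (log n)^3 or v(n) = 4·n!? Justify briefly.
Comparing growth rates:
Growth-rate hierarchy: log n ≺ any polynomial ≺ any exponential cⁿ (c>1) ≺ n! ≺ nⁿ.
factorial dominates polylogarithmic (log n)^3 asymptotically.

v(n) grows faster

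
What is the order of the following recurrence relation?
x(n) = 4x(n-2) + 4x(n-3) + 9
The order is the largest lag k for which x(n-k) appears. Here the deepest term is x(n-3) (the 9 term is non-homogeneous and does not affect the order), so the order is 3.

Order 3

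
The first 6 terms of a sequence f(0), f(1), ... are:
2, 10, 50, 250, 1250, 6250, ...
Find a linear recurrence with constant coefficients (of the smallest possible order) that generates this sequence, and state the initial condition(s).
Look for the lowest-order linear relation among consecutive terms.
Observation: each term is 5× the previous.
Check at n=2: 5·10 = 50. ✓

f(n) = 5 × f(n-1), f(0) = 2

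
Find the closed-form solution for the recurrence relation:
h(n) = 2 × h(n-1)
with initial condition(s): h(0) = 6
Recurrence: h(n) = 2 × h(n-1), initial: h(0) = 6.
Each term is 2 times the previous, so this is geometric with ratio 2. After n steps: h(n) = h(0)·2ⁿ = 6·2ⁿ.

h(n) = 6·2ⁿ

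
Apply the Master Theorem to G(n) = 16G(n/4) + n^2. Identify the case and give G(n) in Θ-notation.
Master Theorem template: G(n) = a·G(n/b) + f(n).
Here: a=16, b=4, f(n)=n^2
Compute log_b(a) = log_4(16) = 2.
f(n) = n^2 = Θ(n^2). Case 2: G(n) = Θ(n^2 log n).

Case 2: G(n) = Θ(n^2 log n)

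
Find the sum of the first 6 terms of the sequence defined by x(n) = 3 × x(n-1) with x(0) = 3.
Computing the sequence terms: 3, 9, 27, 81, 243, 729
Adding these values together:

1092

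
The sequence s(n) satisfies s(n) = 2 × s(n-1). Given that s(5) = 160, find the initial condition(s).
In general s(n) = 2ⁿ · s(0). At n = 5: s(0) = s(5) / 2^5 = 160 / 32 = 5.

s(0) = 5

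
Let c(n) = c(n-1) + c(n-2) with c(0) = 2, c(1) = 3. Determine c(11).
Computing the sequence terms:
2, 3, 5, 8, 13, 21, 34, 55, 89, 144, 233, 377

377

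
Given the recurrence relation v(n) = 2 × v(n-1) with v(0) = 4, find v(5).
Computing step by step:
v(0) = 4
v(1) = 2 × 4 = 8
v(2) = 2 × 8 = 16
v(3) = 2 × 16 = 32
v(4) = 2 × 32 = 64
v(5) = 2 × 64 = 128

128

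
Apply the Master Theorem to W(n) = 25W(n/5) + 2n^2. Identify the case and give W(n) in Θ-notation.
Master Theorem template: W(n) = a·W(n/b) + f(n).
Here: a=25, b=5, f(n)=2n^2
Compute log_b(a) = log_5(25) = 2.
f(n) = 2n^2 = Θ(n^2). Case 2: W(n) = Θ(n^2 log n).

Case 2: W(n) = Θ(n^2 log n)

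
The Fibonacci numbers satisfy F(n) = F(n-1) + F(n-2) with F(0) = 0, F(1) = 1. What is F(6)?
Computing the sequence terms:
0, 1, 1, 2, 3, 5, 8

8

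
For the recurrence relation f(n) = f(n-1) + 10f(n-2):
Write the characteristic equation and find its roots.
Substitute f(n) = rⁿ and divide through by rⁿ⁻²: r² - r - 10 = 0
Discriminant: 1² + 4·10 = 41, not a perfect square, so by the quadratic formula r = (1 ± √41)/2.
General solution: f(n) = A·r₁ⁿ + B·r₂ⁿ where r₁,r₂ = (1 ± √41)/2

Characteristic: r² - r - 10 = 0, Roots: r = (1 ± √41)/2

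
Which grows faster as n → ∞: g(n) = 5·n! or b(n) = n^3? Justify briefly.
Comparing growth rates:
Growth-rate hierarchy: log n ≺ any polynomial ≺ any exponential cⁿ (c>1) ≺ n! ≺ nⁿ.
factorial dominates polynomial degree 3 asymptotically.

g(n) grows faster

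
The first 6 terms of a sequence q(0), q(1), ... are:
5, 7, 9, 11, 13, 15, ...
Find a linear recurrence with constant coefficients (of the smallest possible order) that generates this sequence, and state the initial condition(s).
Look for the lowest-order linear relation among consecutive terms.
Observation: consecutive differences are constant (= 2).
Check at n=2: 1·7 + 2 = 9. ✓

q(n) = q(n-1) + 2, q(0) = 5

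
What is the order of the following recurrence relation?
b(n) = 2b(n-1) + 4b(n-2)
The order is the largest lag k for which b(n-k) appears. Here the deepest term is b(n-2), so the order is 2.

Order 2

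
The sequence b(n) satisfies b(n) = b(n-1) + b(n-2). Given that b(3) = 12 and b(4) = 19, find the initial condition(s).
Work backwards using b(k) = b(k+2) - b(k+1):
b(2) = b(4) - b(3) = 19 - 12 = 7
b(1) = b(3) - b(2) = 12 - 7 = 5
b(0) = b(2) - b(1) = 7 - 5 = 2

b(0) = 2, b(1) = 5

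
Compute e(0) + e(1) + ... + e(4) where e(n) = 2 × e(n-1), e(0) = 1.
Computing the sequence terms: 1, 2, 4, 8, 16
Adding these values together:

31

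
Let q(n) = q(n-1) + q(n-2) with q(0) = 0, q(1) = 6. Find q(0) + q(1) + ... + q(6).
Computing the sequence terms: 0, 6, 6, 12, 18, 30, 48
Adding these values together:

120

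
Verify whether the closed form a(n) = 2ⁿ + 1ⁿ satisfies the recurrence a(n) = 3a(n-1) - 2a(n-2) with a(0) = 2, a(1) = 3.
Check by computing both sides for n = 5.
From the recurrence with a(0) = 2, a(1) = 3:
  a(0) = 2, a(1) = 3, a(2) = 5, a(3) = 9, a(4) = 17, a(5) = 33
  so the recurrence gives a(5) = 33.
From the proposed closed form a(n) = 2ⁿ + 1ⁿ:
  a(5) = 33.
Both sides give 33 at n = 5, and the initial condition(s) match, so the closed form is consistent.

Yes, the closed form is correct.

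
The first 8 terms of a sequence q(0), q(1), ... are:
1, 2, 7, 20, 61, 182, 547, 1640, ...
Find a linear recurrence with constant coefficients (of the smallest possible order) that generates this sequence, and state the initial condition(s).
Look for the lowest-order linear relation among consecutive terms.
Observation: q(n) - 2·q(n-1) - (3)·q(n-2) = 0 holds for the shown terms, and no order-1 relation q(n) = α·q(n-1) + β fits.
Check at n=3: 2·7 + (3)·2 = 20. ✓

q(n) = 2q(n-1) + 3q(n-2), q(0) = 1, q(1) = 2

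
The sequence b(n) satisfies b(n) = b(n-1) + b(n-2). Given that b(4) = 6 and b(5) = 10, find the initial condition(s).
Work backwards using b(k) = b(k+2) - b(k+1):
b(3) = b(5) - b(4) = 10 - 6 = 4
b(2) = b(4) - b(3) = 6 - 4 = 2
b(1) = b(3) - b(2) = 4 - 2 = 2
b(0) = b(2) - b(1) = 2 - 2 = 0

b(0) = 0, b(1) = 2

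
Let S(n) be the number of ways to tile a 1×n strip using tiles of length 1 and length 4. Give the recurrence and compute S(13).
Condition on the last tile: it has length 1 (leaving a 1×(n-1) strip) or length 4 (leaving a 1×(n-4) strip), so S(n) = S(n-1) + S(n-4) (order-4 linear recurrence).
For 0 ≤ i < 4 only unit tiles fit, so S(i) = 1.
Iterating the recurrence: S(4) = 2, S(5) = 3, S(6) = 4, S(7) = 5, S(8) = 7, S(9) = 10, S(10) = 14, S(11) = 19, S(12) = 26, S(13) = 36.

S(n) = S(n-1) + S(n-4), with S(i) = 1 for 0 ≤ i < 4; S(13) = 36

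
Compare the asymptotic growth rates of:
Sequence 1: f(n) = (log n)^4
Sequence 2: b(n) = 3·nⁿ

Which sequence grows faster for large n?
Comparing growth rates:
Growth-rate hierarchy: log n ≺ any polynomial ≺ any exponential cⁿ (c>1) ≺ n! ≺ nⁿ.
super-exponential nⁿ dominates polylogarithmic (log n)^4 asymptotically.

b(n) grows faster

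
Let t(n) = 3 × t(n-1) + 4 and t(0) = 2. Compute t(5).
Computing step by step:
t(0) = 2
t(1) = 3 × 2 + 4 = 10
t(2) = 3 × 10 + 4 = 34
t(3) = 3 × 34 + 4 = 106
t(4) = 3 × 106 + 4 = 322
t(5) = 3 × 322 + 4 = 970

970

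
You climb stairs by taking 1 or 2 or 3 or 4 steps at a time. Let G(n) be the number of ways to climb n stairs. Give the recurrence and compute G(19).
Condition on the size of the last step (1 to 4): before it there were n-1, …, n-4 stairs climbed, and these cases are disjoint, so G(n) = G(n-1) + G(n-2) + G(n-3) + G(n-4) (order-4 linear recurrence).
Initial conditions by direct count (compositions of i into parts ≤ 4): G(1) = 1; G(2) = 2; G(3) = 4; G(4) = 8.
Iterating the recurrence: G(5) = 15, G(6) = 29, G(7) = 56, G(8) = 108, G(9) = 208, G(10) = 401, G(11) = 773, G(12) = 1490, G(13) = 2872, G(14) = 5536, G(15) = 10671, G(16) = 20569, G(17) = 39648, G(18) = 76424, G(19) = 147312.

G(n) = G(n-1) + G(n-2) + G(n-3) + G(n-4), G(1) = 1, G(2) = 2, G(3) = 4, G(4) = 8; G(19) = 147312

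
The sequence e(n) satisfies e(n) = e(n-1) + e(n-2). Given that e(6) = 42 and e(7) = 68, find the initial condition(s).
Work backwards using e(k) = e(k+2) - e(k+1):
e(5) = e(7) - e(6) = 68 - 42 = 26
e(4) = e(6) - e(5) = 42 - 26 = 16
e(3) = e(5) - e(4) = 26 - 16 = 10
e(2) = e(4) - e(3) = 16 - 10 = 6
e(1) = e(3) - e(2) = 10 - 6 = 4
e(0) = e(2) - e(1) = 6 - 4 = 2

e(0) = 2, e(1) = 4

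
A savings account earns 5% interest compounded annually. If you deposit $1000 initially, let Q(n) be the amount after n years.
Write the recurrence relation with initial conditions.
Each year the balance grows by 5%, i.e. is multiplied by 1 + 5/100 = 1.05, so Q(n) = 1.05 × Q(n-1). The initial deposit gives Q(0) = 1000.
Unrolling gives the closed form Q(n) = 1000 × (1.05)ⁿ.

Q(n) = 1.05 × Q(n-1), Q(0) = 1000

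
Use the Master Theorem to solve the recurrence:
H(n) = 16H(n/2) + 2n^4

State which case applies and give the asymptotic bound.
Master Theorem template: H(n) = a·H(n/b) + f(n).
Here: a=16, b=2, f(n)=2n^4
Compute log_b(a) = log_2(16) = 4.
f(n) = 2n^4 = Θ(n^4). Case 2: H(n) = Θ(n^4 log n).

Case 2: H(n) = Θ(n^4 log n)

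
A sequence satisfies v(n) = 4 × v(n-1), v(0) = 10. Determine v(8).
Computing step by step:
v(0) = 10
v(1) = 4 × 10 = 40
v(2) = 4 × 40 = 160
v(3) = 4 × 160 = 640
v(4) = 4 × 640 = 2560
v(5) = 4 × 2560 = 10240
v(6) = 4 × 10240 = 40960
v(7) = 4 × 40960 = 163840
v(8) = 4 × 163840 = 655360

655360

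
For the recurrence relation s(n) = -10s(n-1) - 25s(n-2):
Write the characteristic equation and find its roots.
Substitute s(n) = rⁿ and divide through by rⁿ⁻²: r² + 10r + 25 = 0
Factor: (r + 5)² = 0, so r = -5 (double root).
General solution: s(n) = (A + Bn)·(-5)ⁿ

Characteristic: r² + 10r + 25 = 0, Roots: r = -5 (double root)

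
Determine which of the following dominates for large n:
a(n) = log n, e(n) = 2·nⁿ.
Comparing growth rates:
Growth-rate hierarchy: log n ≺ any polynomial ≺ any exponential cⁿ (c>1) ≺ n! ≺ nⁿ.
super-exponential nⁿ dominates logarithmic asymptotically.

e(n) grows faster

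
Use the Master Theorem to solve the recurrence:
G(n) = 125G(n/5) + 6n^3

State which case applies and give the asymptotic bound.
Master Theorem template: G(n) = a·G(n/b) + f(n).
Here: a=125, b=5, f(n)=6n^3
Compute log_b(a) = log_5(125) = 3.
f(n) = 6n^3 = Θ(n^3). Case 2: G(n) = Θ(n^3 log n).

Case 2: G(n) = Θ(n^3 log n)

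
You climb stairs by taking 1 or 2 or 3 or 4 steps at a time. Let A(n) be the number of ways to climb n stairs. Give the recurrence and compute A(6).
Condition on the size of the last step (1 to 4): before it there were n-1, …, n-4 stairs climbed, and these cases are disjoint, so A(n) = A(n-1) + A(n-2) + A(n-3) + A(n-4) (order-4 linear recurrence).
Initial conditions by direct count (compositions of i into parts ≤ 4): A(1) = 1; A(2) = 2; A(3) = 4; A(4) = 8.
Iterating the recurrence: A(5) = 15, A(6) = 29.

A(n) = A(n-1) + A(n-2) + A(n-3) + A(n-4), A(1) = 1, A(2) = 2, A(3) = 4, A(4) = 8; A(6) = 29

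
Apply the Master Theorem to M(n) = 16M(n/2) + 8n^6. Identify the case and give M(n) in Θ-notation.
Master Theorem template: M(n) = a·M(n/b) + f(n).
Here: a=16, b=2, f(n)=8n^6
Compute log_b(a) = log_2(16) = 4.
f(n) = 8n^6 = Ω(n^(4+ε)) with ε = 2, and the regularity condition holds (a·f(n/b) = (a/b^6)·f(n) with a/b^6 = 2^-2 < 1). Case 3: M(n) = Θ(f(n)) = Θ(n^6).

Case 3: M(n) = Θ(n^6)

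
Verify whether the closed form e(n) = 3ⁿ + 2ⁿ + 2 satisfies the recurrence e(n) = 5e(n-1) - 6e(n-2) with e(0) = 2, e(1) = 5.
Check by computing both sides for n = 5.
From the recurrence with e(0) = 2, e(1) = 5:
  e(0) = 2, e(1) = 5, e(2) = 13, e(3) = 35, e(4) = 97, e(5) = 275
  so the recurrence gives e(5) = 275.
From the proposed closed form e(n) = 3ⁿ + 2ⁿ + 2:
  e(5) = 277.
The recurrence gives 275 but the closed form gives 277, so the closed form does not satisfy the recurrence.

No, the closed form is incorrect.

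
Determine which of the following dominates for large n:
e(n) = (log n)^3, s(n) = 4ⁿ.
Comparing growth rates:
Growth-rate hierarchy: log n ≺ any polynomial ≺ any exponential cⁿ (c>1) ≺ n! ≺ nⁿ.
exponential base 4 dominates polylogarithmic (log n)^3 asymptotically.

s(n) grows faster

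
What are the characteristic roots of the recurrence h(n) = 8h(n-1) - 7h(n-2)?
Substitute h(n) = rⁿ and divide through by rⁿ⁻²: r² - 8r + 7 = 0
Factor: (r - 7)(r - 1) = 0, so r = 7, 1.
General solution: h(n) = A·7ⁿ + B·1ⁿ

Characteristic: r² - 8r + 7 = 0, Roots: r = 7, 1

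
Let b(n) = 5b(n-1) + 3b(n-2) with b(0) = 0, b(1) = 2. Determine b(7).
Computing the sequence terms:
0, 2, 10, 56, 310, 1718, 9520, 52754

52754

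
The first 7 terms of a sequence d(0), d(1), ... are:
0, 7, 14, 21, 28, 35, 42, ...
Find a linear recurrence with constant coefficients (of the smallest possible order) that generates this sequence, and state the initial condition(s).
Look for the lowest-order linear relation among consecutive terms.
Observation: consecutive differences are constant (= 7).
Check at n=2: 1·7 + 7 = 14. ✓

d(n) = d(n-1) + 7, d(0) = 0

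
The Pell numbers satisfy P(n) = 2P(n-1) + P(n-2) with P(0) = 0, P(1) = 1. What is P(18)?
Computing the sequence terms:
0, 1, 2, 5, 12, 29, 70, 169, 408, 985, 2378, 5741, 13860, 33461, 80782, 195025, 470832, 1136689, 2744210

2744210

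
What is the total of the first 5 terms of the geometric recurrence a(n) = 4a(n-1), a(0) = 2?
Computing the sequence terms: 2, 8, 32, 128, 512
Adding these values together:

682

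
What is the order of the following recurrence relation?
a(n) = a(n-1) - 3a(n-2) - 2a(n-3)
The order is the largest lag k for which a(n-k) appears. Here the deepest term is a(n-3), so the order is 3.

Order 3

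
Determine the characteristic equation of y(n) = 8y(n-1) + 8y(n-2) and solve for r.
Substitute y(n) = rⁿ and divide through by rⁿ⁻²: r² - 8r - 8 = 0
Discriminant: 8² + 4·8 = 96, not a perfect square, so by the quadratic formula r = (8 ± √96)/2.
General solution: y(n) = A·r₁ⁿ + B·r₂ⁿ where r₁,r₂ = (8 ± √96)/2

Characteristic: r² - 8r - 8 = 0, Roots: r = (8 ± √96)/2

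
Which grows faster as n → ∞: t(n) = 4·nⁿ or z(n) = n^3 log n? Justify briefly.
Comparing growth rates:
Growth-rate hierarchy: log n ≺ any polynomial ≺ any exponential cⁿ (c>1) ≺ n! ≺ nⁿ.
super-exponential nⁿ dominates polynomial degree 3 (with log factor) asymptotically.

t(n) grows faster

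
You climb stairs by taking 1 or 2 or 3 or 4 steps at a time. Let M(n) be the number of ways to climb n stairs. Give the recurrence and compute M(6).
Condition on the size of the last step (1 to 4): before it there were n-1, …, n-4 stairs climbed, and these cases are disjoint, so M(n) = M(n-1) + M(n-2) + M(n-3) + M(n-4) (order-4 linear recurrence).
Initial conditions by direct count (compositions of i into parts ≤ 4): M(1) = 1; M(2) = 2; M(3) = 4; M(4) = 8.
Iterating the recurrence: M(5) = 15, M(6) = 29.

M(n) = M(n-1) + M(n-2) + M(n-3) + M(n-4), M(1) = 1, M(2) = 2, M(3) = 4, M(4) = 8; M(6) = 29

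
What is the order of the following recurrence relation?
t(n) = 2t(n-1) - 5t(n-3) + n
The order is the largest lag k for which t(n-k) appears. Here the deepest term is t(n-3) (the n term is non-homogeneous and does not affect the order), so the order is 3.

Order 3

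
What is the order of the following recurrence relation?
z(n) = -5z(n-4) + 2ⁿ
The order is the largest lag k for which z(n-k) appears. Here the deepest term is z(n-4) (the 2ⁿ term is non-homogeneous and does not affect the order), so the order is 4.

Order 4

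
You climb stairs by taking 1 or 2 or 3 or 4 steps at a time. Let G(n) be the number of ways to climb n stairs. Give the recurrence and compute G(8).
Condition on the size of the last step (1 to 4): before it there were n-1, …, n-4 stairs climbed, and these cases are disjoint, so G(n) = G(n-1) + G(n-2) + G(n-3) + G(n-4) (order-4 linear recurrence).
Initial conditions by direct count (compositions of i into parts ≤ 4): G(1) = 1; G(2) = 2; G(3) = 4; G(4) = 8.
Iterating the recurrence: G(5) = 15, G(6) = 29, G(7) = 56, G(8) = 108.

G(n) = G(n-1) + G(n-2) + G(n-3) + G(n-4), G(1) = 1, G(2) = 2, G(3) = 4, G(4) = 8; G(8) = 108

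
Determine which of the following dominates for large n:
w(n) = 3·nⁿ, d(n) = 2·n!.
Comparing growth rates:
Growth-rate hierarchy: log n ≺ any polynomial ≺ any exponential cⁿ (c>1) ≺ n! ≺ nⁿ.
super-exponential nⁿ dominates factorial asymptotically.

w(n) grows faster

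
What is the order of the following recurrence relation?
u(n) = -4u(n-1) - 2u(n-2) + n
The order is the largest lag k for which u(n-k) appears. Here the deepest term is u(n-2) (the n term is non-homogeneous and does not affect the order), so the order is 2.

Order 2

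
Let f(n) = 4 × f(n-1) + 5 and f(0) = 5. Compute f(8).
Computing step by step:
f(0) = 5
f(1) = 4 × 5 + 5 = 25
f(2) = 4 × 25 + 5 = 105
f(3) = 4 × 105 + 5 = 425
f(4) = 4 × 425 + 5 = 1705
f(5) = 4 × 1705 + 5 = 6825
f(6) = 4 × 6825 + 5 = 27305
f(7) = 4 × 27305 + 5 = 109225
f(8) = 4 × 109225 + 5 = 436905

436905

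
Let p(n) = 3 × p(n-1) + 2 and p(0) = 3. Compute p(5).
Computing step by step:
p(0) = 3
p(1) = 3 × 3 + 2 = 11
p(2) = 3 × 11 + 2 = 35
p(3) = 3 × 35 + 2 = 107
p(4) = 3 × 107 + 2 = 323
p(5) = 3 × 323 + 2 = 971

971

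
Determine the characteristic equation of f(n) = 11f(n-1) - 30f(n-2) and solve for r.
Substitute f(n) = rⁿ and divide through by rⁿ⁻²: r² - 11r + 30 = 0
Factor: (r - 6)(r - 5) = 0, so r = 6, 5.
General solution: f(n) = A·6ⁿ + B·5ⁿ

Characteristic: r² - 11r + 30 = 0, Roots: r = 6, 5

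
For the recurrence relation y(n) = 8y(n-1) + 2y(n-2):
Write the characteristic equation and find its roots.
Substitute y(n) = rⁿ and divide through by rⁿ⁻²: r² - 8r - 2 = 0
Discriminant: 8² + 4·2 = 72, not a perfect square, so by the quadratic formula r = (8 ± √72)/2.
General solution: y(n) = A·r₁ⁿ + B·r₂ⁿ where r₁,r₂ = (8 ± √72)/2

Characteristic: r² - 8r - 2 = 0, Roots: r = (8 ± √72)/2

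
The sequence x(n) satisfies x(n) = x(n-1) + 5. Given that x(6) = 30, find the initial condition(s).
x(6) = x(0) + 6·5, so x(0) = 30 - 30 = 0.

x(0) = 0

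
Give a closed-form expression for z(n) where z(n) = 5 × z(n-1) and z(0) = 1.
Recurrence: z(n) = 5 × z(n-1), initial: z(0) = 1.
Each term is 5 times the previous, so this is geometric with ratio 5. After n steps: z(n) = z(0)·5ⁿ = 5ⁿ.

z(n) = 5ⁿ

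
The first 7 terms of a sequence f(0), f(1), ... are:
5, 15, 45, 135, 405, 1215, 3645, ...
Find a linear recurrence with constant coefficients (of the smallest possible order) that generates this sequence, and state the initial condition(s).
Look for the lowest-order linear relation among consecutive terms.
Observation: each term is 3× the previous.
Check at n=2: 3·15 = 45. ✓

f(n) = 3 × f(n-1), f(0) = 5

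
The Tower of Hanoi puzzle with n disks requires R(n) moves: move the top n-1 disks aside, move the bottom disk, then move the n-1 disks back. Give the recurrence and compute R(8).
Moving n disks = move the top n-1 disks aside (R(n-1) moves) + move the largest disk (1 move) + move the n-1 disks back on top (R(n-1) moves), so R(n) = 2R(n-1) + 1, with R(1) = 1 (a single disk takes one move).
First terms: 1, 3, 7, 15, 31, 63, … — each is one less than a power of 2. Indeed R(n) + 1 = 2(R(n-1) + 1) with R(1) + 1 = 2, so R(n) + 1 = 2ⁿ and R(n) = 2ⁿ - 1.
Hence R(8) = 2^8 - 1 = 256 - 1 = 255.

R(n) = 2R(n-1) + 1, R(1) = 1; R(8) = 255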